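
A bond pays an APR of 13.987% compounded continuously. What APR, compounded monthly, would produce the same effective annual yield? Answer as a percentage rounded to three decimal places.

14.069%

EAR under continuous compounding: e^0.13987 − 1 = 0.150124.
Solve (1 + r/12)^12 = 1.150124: r/12 = 1.150124^(1/12) − 1 = 0.011724, so r = 0.140688 = 14.069%.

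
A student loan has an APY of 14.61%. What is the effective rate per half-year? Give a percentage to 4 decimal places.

7.0561%

The per-half-year rate i satisfies (1 + i)^2 = 1 + 0.1461.
i = 1.1461^(1/2) − 1 = 0.0705606 = 7.0561%.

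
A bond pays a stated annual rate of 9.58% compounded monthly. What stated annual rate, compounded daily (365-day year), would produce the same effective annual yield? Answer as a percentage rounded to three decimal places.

9.543%

EAR = (1 + 0.0958/12)^12 − 1 = 0.100120.
Solve (1 + r/365)^365 = 1.100120: r/365 = 1.100120^(1/365) − 1 = 0.000261, so r = 0.095432 = 9.543%.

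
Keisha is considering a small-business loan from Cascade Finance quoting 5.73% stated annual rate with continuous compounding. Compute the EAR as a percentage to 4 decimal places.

5.8973%

With continuous compounding, EAR = e^0.0573 − 1.
e^0.0573 = 1.058973, so EAR = 0.058973 = 5.8973%.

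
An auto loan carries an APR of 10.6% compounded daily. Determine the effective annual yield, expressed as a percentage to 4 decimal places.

11.1805%

EAR = (1 + 0.106/365)^365 − 1.
= (1 + 0.000290)^365 − 1 = 1.111805 − 1 = 11.1805%.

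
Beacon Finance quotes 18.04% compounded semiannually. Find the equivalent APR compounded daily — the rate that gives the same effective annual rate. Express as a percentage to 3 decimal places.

17.276%

EAR = (1 + 0.1804/2)^2 − 1 = 0.188536.
Solve (1 + r/365)^365 = 1.188536: r/365 = 1.188536^(1/365) − 1 = 0.000473, so r = 0.172763 = 17.276%.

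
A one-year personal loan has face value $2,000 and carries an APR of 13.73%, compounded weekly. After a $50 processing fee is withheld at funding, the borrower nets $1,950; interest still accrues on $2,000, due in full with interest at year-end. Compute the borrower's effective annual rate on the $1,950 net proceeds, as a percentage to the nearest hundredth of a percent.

17.64%

Amount owed after one year: 2,000 × (1 + 0.1373/52)^52 = 2,000 × 1.146965 = $2,293.93.
Effective rate on net proceeds: 2,293.93 / 1,950 − 1 = 0.176374 = 17.64%.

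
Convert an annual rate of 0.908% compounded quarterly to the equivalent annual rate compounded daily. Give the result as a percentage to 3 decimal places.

EAR = (1 + 0.00908/4)^4 − 1 = 0.009111.
Solve (1 + r/365)^365 = 1.009111: r/365 = 1.009111^(1/365) − 1 = 0.000025, so r = 0.009070 = 0.907%.

0.907%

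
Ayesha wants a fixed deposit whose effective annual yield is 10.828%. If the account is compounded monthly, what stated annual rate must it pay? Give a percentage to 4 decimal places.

(1 + r/12)^12 − 1 = 0.10828, so 1 + r/12 = 1.10828^(1/12).
r/12 = 0.008604, so r = 0.103251 = 10.3251%.

10.3251%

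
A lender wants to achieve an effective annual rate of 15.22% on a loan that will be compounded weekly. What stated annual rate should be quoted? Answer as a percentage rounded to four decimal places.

14.1866%

(1 + r/52)^52 − 1 = 0.1522, so 1 + r/52 = 1.1522^(1/52).
r/52 = 0.002728, so r = 0.141866 = 14.1866%.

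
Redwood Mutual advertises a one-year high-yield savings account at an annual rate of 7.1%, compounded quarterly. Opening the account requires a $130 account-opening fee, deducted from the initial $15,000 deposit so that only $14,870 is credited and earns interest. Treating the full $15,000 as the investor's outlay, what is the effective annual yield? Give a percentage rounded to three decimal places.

6.361%

Value after one year: 14,870 × (1 + 0.071/4)^4 = 14,870 × 1.072913 = $15,954.21.
Effective yield on the $15,000 outlay: 15,954.21 / 15,000 − 1 = 0.063614 = 6.361%.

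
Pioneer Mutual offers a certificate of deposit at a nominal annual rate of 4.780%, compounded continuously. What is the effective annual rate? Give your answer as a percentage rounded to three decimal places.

With continuous compounding, EAR = e^0.04780 − 1.
e^0.04780 = 1.048961, so EAR = 0.048961 = 4.896%.

4.896%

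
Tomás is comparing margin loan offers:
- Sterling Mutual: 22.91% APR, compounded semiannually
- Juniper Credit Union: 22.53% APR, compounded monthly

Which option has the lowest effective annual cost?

Sterling Mutual

Sterling Mutual: (1 + 0.2291/2)^2 − 1 = 24.222%
Juniper Credit Union: (1 + 0.2253/12)^12 − 1 = 25.008%
The lowest effective annual rate is Sterling Mutual at 24.222%.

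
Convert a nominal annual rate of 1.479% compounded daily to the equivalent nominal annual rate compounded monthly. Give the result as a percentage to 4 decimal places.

EAR = (1 + 0.01479/365)^365 − 1 = 0.014900.
Solve (1 + r/12)^12 = 1.014900: r/12 = 1.014900^(1/12) − 1 = 0.001233, so r = 0.014799 = 1.4799%.

1.4799%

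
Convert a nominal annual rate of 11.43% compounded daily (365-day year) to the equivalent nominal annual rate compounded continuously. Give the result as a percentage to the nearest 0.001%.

EAR = (1 + 0.1143/365)^365 − 1 = 0.121068.
Equivalent continuous rate: r = ln(1 + 0.121068) = 0.114282 = 11.428%.

11.428%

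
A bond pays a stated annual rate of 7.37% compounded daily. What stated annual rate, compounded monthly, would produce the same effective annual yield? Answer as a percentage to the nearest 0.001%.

7.392%

EAR = (1 + 0.0737/365)^365 − 1 = 0.076476.
Solve (1 + r/12)^12 = 1.076476: r/12 = 1.076476^(1/12) − 1 = 0.006160, so r = 0.073919 = 7.392%.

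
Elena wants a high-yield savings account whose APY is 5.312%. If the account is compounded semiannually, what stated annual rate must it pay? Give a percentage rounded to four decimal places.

5.2433%

(1 + r/2)^2 − 1 = 0.05312, so 1 + r/2 = 1.05312^(1/2).
r/2 = 0.026216, so r = 0.052433 = 5.2433%.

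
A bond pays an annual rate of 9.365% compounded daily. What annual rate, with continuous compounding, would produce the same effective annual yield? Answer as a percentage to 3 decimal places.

EAR = (1 + 0.09365/365)^365 − 1 = 0.098162.
Equivalent continuous rate: r = ln(1 + 0.098162) = 0.093638 = 9.364%.

9.364%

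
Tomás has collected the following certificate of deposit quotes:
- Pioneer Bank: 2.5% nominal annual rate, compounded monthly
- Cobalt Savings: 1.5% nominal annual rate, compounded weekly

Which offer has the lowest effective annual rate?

Pioneer Bank: (1 + 0.025/12)^12 − 1 = 2.529%
Cobalt Savings: (1 + 0.015/52)^52 − 1 = 1.511%
The lowest effective annual rate is Cobalt Savings at 1.511%.

Cobalt Savings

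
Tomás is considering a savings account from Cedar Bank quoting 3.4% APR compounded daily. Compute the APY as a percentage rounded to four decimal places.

EAR = (1 + 0.034/365)^365 − 1.
= (1 + 0.000093)^365 − 1 = 1.034583 − 1 = 3.4583%.

3.4583%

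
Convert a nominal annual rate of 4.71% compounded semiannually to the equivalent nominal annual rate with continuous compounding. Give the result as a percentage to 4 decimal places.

EAR = (1 + 0.0471/2)^2 − 1 = 0.047655.
Equivalent continuous rate: r = ln(1 + 0.047655) = 0.046554 = 4.6554%.

4.6554%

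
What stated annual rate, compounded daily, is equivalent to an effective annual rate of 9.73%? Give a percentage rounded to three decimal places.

(1 + r/365)^365 − 1 = 0.0973, so 1 + r/365 = 1.0973^(1/365).
r/365 = 0.000254, so r = 0.092864 = 9.286%.

9.286%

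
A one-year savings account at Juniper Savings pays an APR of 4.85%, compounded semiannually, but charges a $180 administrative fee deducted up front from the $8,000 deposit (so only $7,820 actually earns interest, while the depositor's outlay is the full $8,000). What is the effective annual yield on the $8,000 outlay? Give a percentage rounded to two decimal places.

Value after one year: 7,820 × (1 + 0.0485/2)^2 = 7,820 × 1.049088 = $8,203.87.
Effective yield on the $8,000 outlay: 8,203.87 / 8,000 − 1 = 0.025484 = 2.55%.

2.55%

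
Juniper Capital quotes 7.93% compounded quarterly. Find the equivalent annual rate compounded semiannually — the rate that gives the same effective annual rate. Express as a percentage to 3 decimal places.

8.009%

EAR = (1 + 0.0793/4)^4 − 1 = 0.081690.
Solve (1 + r/2)^2 = 1.081690: r/2 = 1.081690^(1/2) − 1 = 0.040043, so r = 0.080086 = 8.009%.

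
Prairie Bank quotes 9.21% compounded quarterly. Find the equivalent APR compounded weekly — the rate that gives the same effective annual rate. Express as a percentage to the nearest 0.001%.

EAR = (1 + 0.0921/4)^4 − 1 = 0.095330.
Solve (1 + r/52)^52 = 1.095330: r/52 = 1.095330^(1/52) − 1 = 0.001753, so r = 0.091135 = 9.114%.

9.114%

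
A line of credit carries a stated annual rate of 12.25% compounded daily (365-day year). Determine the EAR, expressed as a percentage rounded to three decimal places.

13.030%

EAR = (1 + 0.1225/365)^365 − 1.
= 1.130296 − 1 = 13.030%.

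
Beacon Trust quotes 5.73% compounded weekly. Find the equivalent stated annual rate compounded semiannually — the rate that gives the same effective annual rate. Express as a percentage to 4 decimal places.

5.8096%

EAR = (1 + 0.0573/52)^52 − 1 = 0.058940.
Solve (1 + r/2)^2 = 1.058940: r/2 = 1.058940^(1/2) − 1 = 0.029048, so r = 0.058096 = 5.8096%.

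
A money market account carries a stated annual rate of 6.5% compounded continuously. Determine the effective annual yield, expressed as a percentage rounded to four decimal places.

With continuous compounding, EAR = e^0.065 − 1.
e^0.065 = 1.067159, so EAR = 0.067159 = 6.7159%.

6.7159%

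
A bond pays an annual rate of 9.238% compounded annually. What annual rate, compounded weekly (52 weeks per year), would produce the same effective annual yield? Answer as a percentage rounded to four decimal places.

Compounded annually, EAR = nominal = 0.092380.
Solve (1 + r/52)^52 = 1.092380: r/52 = 1.092380^(1/52) − 1 = 0.001701, so r = 0.088434 = 8.8434%.

8.8434%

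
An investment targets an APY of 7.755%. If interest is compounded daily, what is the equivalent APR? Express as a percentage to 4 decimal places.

(1 + r/365)^365 − 1 = 0.07755, so 1 + r/365 = 1.07755^(1/365).
r/365 = 0.000205, so r = 0.074698 = 7.4698%.

7.4698%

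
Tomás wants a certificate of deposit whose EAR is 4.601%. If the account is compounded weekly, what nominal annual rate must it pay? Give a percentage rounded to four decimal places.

(1 + r/52)^52 − 1 = 0.04601, so 1 + r/52 = 1.04601^(1/52).
r/52 = 0.000865, so r = 0.045002 = 4.5002%.

4.5002%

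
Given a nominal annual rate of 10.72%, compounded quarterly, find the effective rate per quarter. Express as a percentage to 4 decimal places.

2.6800%

With a nominal annual rate compounded quarterly, the periodic rate is the nominal rate divided by 4.
i = 0.1072 / 4 = 0.0268000 = 2.6800%.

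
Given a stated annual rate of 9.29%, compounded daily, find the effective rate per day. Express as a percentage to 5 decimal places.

With a nominal annual rate compounded daily, the periodic rate is the nominal rate divided by 365.
i = 0.0929 / 365 = 0.0002545 = 0.02545%.

0.02545%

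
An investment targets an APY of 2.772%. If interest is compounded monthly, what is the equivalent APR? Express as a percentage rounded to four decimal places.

(1 + r/12)^12 − 1 = 0.02772, so 1 + r/12 = 1.02772^(1/12).
r/12 = 0.002281, so r = 0.027374 = 2.7374%.

2.7374%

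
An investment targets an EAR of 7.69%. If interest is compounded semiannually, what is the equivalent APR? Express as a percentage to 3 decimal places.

(1 + r/2)^2 − 1 = 0.0769, so 1 + r/2 = 1.0769^(1/2).
r/2 = 0.037738, so r = 0.075476 = 7.548%.

7.548%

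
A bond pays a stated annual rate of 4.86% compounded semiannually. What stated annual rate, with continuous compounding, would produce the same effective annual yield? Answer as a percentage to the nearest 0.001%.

4.802%

EAR = (1 + 0.0486/2)^2 − 1 = 0.049190.
Equivalent continuous rate: r = ln(1 + 0.049190) = 0.048019 = 4.802%.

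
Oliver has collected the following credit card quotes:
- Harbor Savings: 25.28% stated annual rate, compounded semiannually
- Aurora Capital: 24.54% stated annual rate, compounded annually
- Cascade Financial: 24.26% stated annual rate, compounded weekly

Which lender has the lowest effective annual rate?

Harbor Savings: (1 + 0.2528/2)^2 − 1 = 26.878%
Aurora Capital: compounded annually, EAR = 24.540%
Cascade Financial: (1 + 0.2426/52)^52 − 1 = 27.384%
The lowest effective annual rate is Aurora Capital at 24.540%.

Aurora Capital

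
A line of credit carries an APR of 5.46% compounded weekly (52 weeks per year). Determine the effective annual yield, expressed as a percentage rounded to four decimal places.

EAR = (1 + 0.0546/52)^52 − 1.
= 1.056088 − 1 = 5.6088%.

5.6088%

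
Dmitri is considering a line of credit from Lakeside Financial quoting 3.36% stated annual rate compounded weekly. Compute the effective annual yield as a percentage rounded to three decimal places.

3.416%

EAR = (1 + 0.0336/52)^52 − 1.
= (1 + 0.000646)^52 − 1 = 1.034160 − 1 = 3.416%.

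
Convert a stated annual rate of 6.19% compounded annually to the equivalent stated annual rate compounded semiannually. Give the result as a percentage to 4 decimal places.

Compounded annually, EAR = nominal = 0.061900.
Solve (1 + r/2)^2 = 1.061900: r/2 = 1.061900^(1/2) − 1 = 0.030485, so r = 0.060971 = 6.0971%.

6.0971%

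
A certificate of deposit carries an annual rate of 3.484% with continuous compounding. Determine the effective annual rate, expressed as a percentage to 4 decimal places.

With continuous compounding, EAR = e^0.03484 − 1.
e^0.03484 = 1.035454, so EAR = 0.035454 = 3.5454%.

3.5454%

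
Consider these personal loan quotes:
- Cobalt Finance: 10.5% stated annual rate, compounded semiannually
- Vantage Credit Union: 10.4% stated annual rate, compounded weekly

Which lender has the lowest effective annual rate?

Cobalt Finance

Cobalt Finance: (1 + 0.105/2)^2 − 1 = 10.776%
Vantage Credit Union: (1 + 0.104/52)^52 − 1 = 10.949%
The lowest effective annual rate is Cobalt Finance at 10.776%.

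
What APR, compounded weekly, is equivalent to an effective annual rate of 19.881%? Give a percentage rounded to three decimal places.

18.165%

(1 + r/52)^52 − 1 = 0.19881, so 1 + r/52 = 1.19881^(1/52).
r/52 = 0.003493, so r = 0.181646 = 18.165%.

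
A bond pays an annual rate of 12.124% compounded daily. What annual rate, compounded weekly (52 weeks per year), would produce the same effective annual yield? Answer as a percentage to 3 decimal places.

EAR = (1 + 0.12124/365)^365 − 1 = 0.128873.
Solve (1 + r/52)^52 = 1.128873: r/52 = 1.128873^(1/52) − 1 = 0.002334, so r = 0.121361 = 12.136%.

12.136%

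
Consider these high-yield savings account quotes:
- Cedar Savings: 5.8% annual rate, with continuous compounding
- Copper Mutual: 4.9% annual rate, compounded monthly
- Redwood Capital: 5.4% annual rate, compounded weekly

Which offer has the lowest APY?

Cedar Savings: e^0.058 − 1 = 5.971%
Copper Mutual: (1 + 0.049/12)^12 − 1 = 5.012%
Redwood Capital: (1 + 0.054/52)^52 − 1 = 5.546%
The lowest effective annual rate is Copper Mutual at 5.012%.

Copper Mutual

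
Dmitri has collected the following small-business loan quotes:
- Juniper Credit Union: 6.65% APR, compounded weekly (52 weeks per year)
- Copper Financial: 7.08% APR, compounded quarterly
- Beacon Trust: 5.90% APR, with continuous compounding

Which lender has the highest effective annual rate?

Juniper Credit Union: (1 + 0.0665/52)^52 − 1 = 6.872%
Copper Financial: (1 + 0.0708/4)^4 − 1 = 7.270%
Beacon Trust: e^0.0590 − 1 = 6.078%
The highest effective annual rate is Copper Financial at 7.270%.

Copper Financial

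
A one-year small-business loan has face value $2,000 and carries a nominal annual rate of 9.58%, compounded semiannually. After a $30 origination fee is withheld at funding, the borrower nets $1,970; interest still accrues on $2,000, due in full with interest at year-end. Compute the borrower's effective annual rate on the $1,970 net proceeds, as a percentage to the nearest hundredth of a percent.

11.48%

Amount owed after one year: 2,000 × (1 + 0.0958/2)^2 = 2,000 × 1.098094 = $2,196.19.
Effective rate on net proceeds: 2,196.19 / 1,970 − 1 = 0.114817 = 11.48%.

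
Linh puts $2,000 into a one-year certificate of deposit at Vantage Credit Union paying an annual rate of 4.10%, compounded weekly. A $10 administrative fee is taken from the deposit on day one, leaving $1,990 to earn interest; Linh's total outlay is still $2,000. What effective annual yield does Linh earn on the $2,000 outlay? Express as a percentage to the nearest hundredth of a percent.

3.66%

Value after one year: 1,990 × (1 + 0.0410/52)^52 = 1,990 × 1.041835 = $2,073.25.
Effective yield on the $2,000 outlay: 2,073.25 / 2,000 − 1 = 0.036626 = 3.66%.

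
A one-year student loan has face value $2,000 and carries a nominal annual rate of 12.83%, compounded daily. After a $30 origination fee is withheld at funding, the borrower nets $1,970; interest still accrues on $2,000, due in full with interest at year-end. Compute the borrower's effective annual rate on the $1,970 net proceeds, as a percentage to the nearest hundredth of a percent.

Amount owed after one year: 2,000 × (1 + 0.1283/365)^365 = 2,000 × 1.136868 = $2,273.74.
Effective rate on net proceeds: 2,273.74 / 1,970 − 1 = 0.154181 = 15.42%.

15.42%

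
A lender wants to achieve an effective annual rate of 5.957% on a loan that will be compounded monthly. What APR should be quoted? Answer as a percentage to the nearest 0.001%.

(1 + r/12)^12 − 1 = 0.05957, so 1 + r/12 = 1.05957^(1/12).
r/12 = 0.004834, so r = 0.058003 = 5.800%.

5.800%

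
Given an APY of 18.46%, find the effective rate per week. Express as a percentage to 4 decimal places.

0.3263%

The per-week rate i satisfies (1 + i)^52 = 1 + 0.1846.
i = 1.1846^(1/52) − 1 = 0.0032631 = 0.3263%.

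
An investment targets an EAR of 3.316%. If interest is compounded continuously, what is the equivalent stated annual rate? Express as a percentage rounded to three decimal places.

3.262%

Continuous: nominal r satisfies e^r − 1 = 0.03316.
r = ln(1 + 0.03316) = ln(1.03316) = 0.032622 = 3.262%.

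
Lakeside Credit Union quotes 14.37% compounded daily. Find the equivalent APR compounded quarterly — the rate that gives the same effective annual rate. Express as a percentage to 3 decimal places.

EAR = (1 + 0.1437/365)^365 − 1 = 0.154505.
Solve (1 + r/4)^4 = 1.154505: r/4 = 1.154505^(1/4) − 1 = 0.036571, so r = 0.146283 = 14.628%.

14.628%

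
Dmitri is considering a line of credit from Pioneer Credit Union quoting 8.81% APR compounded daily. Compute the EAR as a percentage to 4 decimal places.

EAR = (1 + 0.0881/365)^365 − 1.
= (1 + 0.000241)^365 − 1 = 1.092086 − 1 = 9.2086%.

9.2086%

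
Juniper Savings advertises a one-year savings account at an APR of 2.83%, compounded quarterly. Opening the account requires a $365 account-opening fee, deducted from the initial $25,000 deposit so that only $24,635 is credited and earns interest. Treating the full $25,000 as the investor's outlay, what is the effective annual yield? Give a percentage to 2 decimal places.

1.36%

Value after one year: 24,635 × (1 + 0.0283/4)^4 = 24,635 × 1.028602 = $25,339.60.
Effective yield on the $25,000 outlay: 25,339.60 / 25,000 − 1 = 0.013584 = 1.36%.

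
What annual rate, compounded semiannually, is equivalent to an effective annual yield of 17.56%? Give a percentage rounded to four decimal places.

(1 + r/2)^2 − 1 = 0.1756, so 1 + r/2 = 1.1756^(1/2).
r/2 = 0.084251, so r = 0.168502 = 16.8502%.

16.8502%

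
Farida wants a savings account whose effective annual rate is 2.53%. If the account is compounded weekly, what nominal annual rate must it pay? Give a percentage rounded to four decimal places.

2.4991%

(1 + r/52)^52 − 1 = 0.0253, so 1 + r/52 = 1.0253^(1/52).
r/52 = 0.000481, so r = 0.024991 = 2.4991%.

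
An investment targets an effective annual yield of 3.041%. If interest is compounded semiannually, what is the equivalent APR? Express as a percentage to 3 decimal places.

3.018%

(1 + r/2)^2 − 1 = 0.03041, so 1 + r/2 = 1.03041^(1/2).
r/2 = 0.015091, so r = 0.030182 = 3.018%.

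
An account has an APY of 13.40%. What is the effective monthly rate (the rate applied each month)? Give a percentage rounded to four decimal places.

1.0534%

The per-month rate i satisfies (1 + i)^12 = 1 + 0.1340.
i = 1.1340^(1/12) − 1 = 0.0105344 = 1.0534%.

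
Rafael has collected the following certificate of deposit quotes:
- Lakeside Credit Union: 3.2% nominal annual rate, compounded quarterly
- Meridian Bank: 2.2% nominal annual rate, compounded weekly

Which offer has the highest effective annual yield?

Lakeside Credit Union

Lakeside Credit Union: (1 + 0.032/4)^4 − 1 = 3.239%
Meridian Bank: (1 + 0.022/52)^52 − 1 = 2.224%
The highest effective annual rate is Lakeside Credit Union at 3.239%.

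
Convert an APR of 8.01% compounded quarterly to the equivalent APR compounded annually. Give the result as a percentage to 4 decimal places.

8.2538%

EAR = (1 + 0.0801/4)^4 − 1 = 0.082538.
Compounded annually, the equivalent nominal rate is the EAR itself: 8.2538%.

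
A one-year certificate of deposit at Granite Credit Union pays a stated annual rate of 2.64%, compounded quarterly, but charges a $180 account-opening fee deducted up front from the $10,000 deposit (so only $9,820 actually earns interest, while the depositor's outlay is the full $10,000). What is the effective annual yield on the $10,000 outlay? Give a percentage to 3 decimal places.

Value after one year: 9,820 × (1 + 0.0264/4)^4 = 9,820 × 1.026663 = $10,081.83.
Effective yield on the $10,000 outlay: 10,081.83 / 10,000 − 1 = 0.008183 = 0.818%.

0.818%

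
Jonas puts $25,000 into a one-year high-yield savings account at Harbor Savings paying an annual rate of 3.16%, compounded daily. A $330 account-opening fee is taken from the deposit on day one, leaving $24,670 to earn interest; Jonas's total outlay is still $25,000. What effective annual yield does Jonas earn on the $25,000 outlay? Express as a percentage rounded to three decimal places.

Value after one year: 24,670 × (1 + 0.0316/365)^365 = 24,670 × 1.032103 = $25,461.99.
Effective yield on the $25,000 outlay: 25,461.99 / 25,000 − 1 = 0.018479 = 1.848%.

1.848%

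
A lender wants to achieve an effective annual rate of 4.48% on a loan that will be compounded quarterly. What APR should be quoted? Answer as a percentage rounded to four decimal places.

(1 + r/4)^4 − 1 = 0.0448, so 1 + r/4 = 1.0448^(1/4).
r/4 = 0.011017, so r = 0.044066 = 4.4066%.

4.4066%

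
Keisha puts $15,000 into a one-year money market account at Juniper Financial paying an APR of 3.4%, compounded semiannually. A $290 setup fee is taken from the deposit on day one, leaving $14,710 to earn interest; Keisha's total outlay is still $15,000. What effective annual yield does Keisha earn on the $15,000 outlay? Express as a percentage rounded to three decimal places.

Value after one year: 14,710 × (1 + 0.034/2)^2 = 14,710 × 1.034289 = $15,214.39.
Effective yield on the $15,000 outlay: 15,214.39 / 15,000 − 1 = 0.014293 = 1.429%.

1.429%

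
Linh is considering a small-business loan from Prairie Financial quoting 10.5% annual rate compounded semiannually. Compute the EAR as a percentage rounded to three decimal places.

10.776%

EAR = (1 + 0.105/2)^2 − 1.
= (1 + 0.052500)^2 − 1 = 1.107756 − 1 = 10.776%.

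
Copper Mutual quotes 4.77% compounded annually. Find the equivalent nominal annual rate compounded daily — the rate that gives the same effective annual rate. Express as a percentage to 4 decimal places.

Compounded annually, EAR = nominal = 0.047700.
Solve (1 + r/365)^365 = 1.047700: r/365 = 1.047700^(1/365) − 1 = 0.000128, so r = 0.046600 = 4.6600%.

4.6600%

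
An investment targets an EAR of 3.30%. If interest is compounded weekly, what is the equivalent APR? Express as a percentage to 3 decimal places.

3.248%

(1 + r/52)^52 − 1 = 0.0330, so 1 + r/52 = 1.0330^(1/52).
r/52 = 0.000625, so r = 0.032477 = 3.248%.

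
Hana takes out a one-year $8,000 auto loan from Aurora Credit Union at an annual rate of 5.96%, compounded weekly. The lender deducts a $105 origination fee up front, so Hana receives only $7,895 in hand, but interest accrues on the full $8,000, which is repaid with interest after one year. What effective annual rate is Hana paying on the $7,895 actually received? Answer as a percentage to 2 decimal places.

Amount owed after one year: 8,000 × (1 + 0.0596/52)^52 = 8,000 × 1.061376 = $8,491.01.
Effective rate on net proceeds: 8,491.01 / 7,895 − 1 = 0.075491 = 7.55%.

7.55%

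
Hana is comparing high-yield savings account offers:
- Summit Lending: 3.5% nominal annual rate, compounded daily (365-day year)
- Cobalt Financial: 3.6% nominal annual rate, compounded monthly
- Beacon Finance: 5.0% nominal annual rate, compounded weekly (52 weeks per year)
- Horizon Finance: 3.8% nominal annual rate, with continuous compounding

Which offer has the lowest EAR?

Summit Lending: (1 + 0.035/365)^365 − 1 = 3.562%
Cobalt Financial: (1 + 0.036/12)^12 − 1 = 3.660%
Beacon Finance: (1 + 0.050/52)^52 − 1 = 5.125%
Horizon Finance: e^0.038 − 1 = 3.873%
The lowest effective annual rate is Summit Lending at 3.562%.

Summit Lending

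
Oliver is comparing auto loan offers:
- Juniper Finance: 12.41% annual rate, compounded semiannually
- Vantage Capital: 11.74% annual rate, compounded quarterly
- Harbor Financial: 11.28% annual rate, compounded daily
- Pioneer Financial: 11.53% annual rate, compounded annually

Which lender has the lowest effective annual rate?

Pioneer Financial

Juniper Finance: (1 + 0.1241/2)^2 − 1 = 12.795%
Vantage Capital: (1 + 0.1174/4)^4 − 1 = 12.267%
Harbor Financial: (1 + 0.1128/365)^365 − 1 = 11.939%
Pioneer Financial: compounded annually, EAR = 11.530%
The lowest effective annual rate is Pioneer Financial at 11.530%.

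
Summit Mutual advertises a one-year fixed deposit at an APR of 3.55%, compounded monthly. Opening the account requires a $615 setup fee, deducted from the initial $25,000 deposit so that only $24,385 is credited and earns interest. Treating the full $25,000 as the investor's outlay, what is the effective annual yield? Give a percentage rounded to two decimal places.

Value after one year: 24,385 × (1 + 0.0355/12)^12 = 24,385 × 1.036083 = $25,264.89.
Effective yield on the $25,000 outlay: 25,264.89 / 25,000 − 1 = 0.010596 = 1.06%.

1.06%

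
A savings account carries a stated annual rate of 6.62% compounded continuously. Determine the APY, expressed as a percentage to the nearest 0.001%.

With continuous compounding, EAR = e^0.0662 − 1.
e^0.0662 = 1.068440, so EAR = 0.068440 = 6.844%.

6.844%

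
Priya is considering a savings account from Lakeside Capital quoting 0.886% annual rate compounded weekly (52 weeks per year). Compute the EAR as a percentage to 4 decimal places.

EAR = (1 + 0.00886/52)^52 − 1.
= (1 + 0.000170)^52 − 1 = 1.008899 − 1 = 0.8899%.

0.8899%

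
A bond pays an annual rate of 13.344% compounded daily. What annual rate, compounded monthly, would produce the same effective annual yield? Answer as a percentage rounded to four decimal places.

13.4160%

EAR = (1 + 0.13344/365)^365 − 1 = 0.142725.
Solve (1 + r/12)^12 = 1.142725: r/12 = 1.142725^(1/12) − 1 = 0.011180, so r = 0.134160 = 13.4160%.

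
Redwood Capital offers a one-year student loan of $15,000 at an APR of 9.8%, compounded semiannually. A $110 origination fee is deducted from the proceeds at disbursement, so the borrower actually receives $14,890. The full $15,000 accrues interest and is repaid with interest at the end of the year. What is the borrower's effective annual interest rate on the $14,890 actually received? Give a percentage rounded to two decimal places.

Amount owed after one year: 15,000 × (1 + 0.098/2)^2 = 15,000 × 1.100401 = $16,506.01.
Effective rate on net proceeds: 16,506.01 / 14,890 − 1 = 0.108530 = 10.85%.

10.85%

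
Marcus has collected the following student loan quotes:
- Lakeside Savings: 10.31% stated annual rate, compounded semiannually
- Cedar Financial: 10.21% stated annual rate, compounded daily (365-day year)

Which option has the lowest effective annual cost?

Lakeside Savings: (1 + 0.1031/2)^2 − 1 = 10.576%
Cedar Financial: (1 + 0.1021/365)^365 − 1 = 10.748%
The lowest effective annual rate is Lakeside Savings at 10.576%.

Lakeside Savings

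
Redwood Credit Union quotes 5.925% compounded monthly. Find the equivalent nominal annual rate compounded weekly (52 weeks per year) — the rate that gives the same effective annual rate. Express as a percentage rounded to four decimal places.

5.9138%

EAR = (1 + 0.05925/12)^12 − 1 = 0.060886.
Solve (1 + r/52)^52 = 1.060886: r/52 = 1.060886^(1/52) − 1 = 0.001137, so r = 0.059138 = 5.9138%.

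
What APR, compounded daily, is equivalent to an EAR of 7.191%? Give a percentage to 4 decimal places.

(1 + r/365)^365 − 1 = 0.07191, so 1 + r/365 = 1.07191^(1/365).
r/365 = 0.000190, so r = 0.069449 = 6.9449%.

6.9449%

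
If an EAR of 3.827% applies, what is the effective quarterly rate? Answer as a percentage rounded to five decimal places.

The per-quarter rate i satisfies (1 + i)^4 = 1 + 0.03827.
i = 1.03827^(1/4) − 1 = 0.0094332 = 0.94332%.

0.94332%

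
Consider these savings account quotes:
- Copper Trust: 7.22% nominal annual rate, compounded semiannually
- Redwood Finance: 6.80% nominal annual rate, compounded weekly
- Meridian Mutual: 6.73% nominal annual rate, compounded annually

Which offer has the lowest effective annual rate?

Copper Trust: (1 + 0.0722/2)^2 − 1 = 7.350%
Redwood Finance: (1 + 0.0680/52)^52 − 1 = 7.032%
Meridian Mutual: compounded annually, EAR = 6.730%
The lowest effective annual rate is Meridian Mutual at 6.730%.

Meridian Mutual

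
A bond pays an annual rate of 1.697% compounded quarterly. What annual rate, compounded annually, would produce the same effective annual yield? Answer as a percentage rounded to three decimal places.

EAR = (1 + 0.01697/4)^4 − 1 = 0.017078.
Compounded annually, the equivalent nominal rate is the EAR itself: 1.708%.

1.708%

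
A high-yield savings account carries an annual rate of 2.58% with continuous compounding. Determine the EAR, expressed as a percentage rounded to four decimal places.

With continuous compounding, EAR = e^0.0258 − 1.
e^0.0258 = 1.026136, so EAR = 0.026136 = 2.6136%.

2.6136%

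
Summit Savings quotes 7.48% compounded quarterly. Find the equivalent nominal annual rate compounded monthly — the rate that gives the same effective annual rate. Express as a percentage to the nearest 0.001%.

7.434%

EAR = (1 + 0.0748/4)^4 − 1 = 0.076924.
Solve (1 + r/12)^12 = 1.076924: r/12 = 1.076924^(1/12) − 1 = 0.006195, so r = 0.074339 = 7.434%.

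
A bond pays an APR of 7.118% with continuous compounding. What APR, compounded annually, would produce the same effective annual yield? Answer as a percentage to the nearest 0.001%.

EAR under continuous compounding: e^0.07118 − 1 = 0.073774.
Compounded annually, the equivalent nominal rate is the EAR itself: 7.377%.

7.377%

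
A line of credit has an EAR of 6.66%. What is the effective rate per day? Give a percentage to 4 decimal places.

The per-day rate i satisfies (1 + i)^365 = 1 + 0.0666.
i = 1.0666^(1/365) − 1 = 0.0001767 = 0.0177%.

0.0177%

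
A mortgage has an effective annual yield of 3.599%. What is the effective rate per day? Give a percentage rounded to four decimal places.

0.0097%

The per-day rate i satisfies (1 + i)^365 = 1 + 0.03599.
i = 1.03599^(1/365) − 1 = 0.0000969 = 0.0097%.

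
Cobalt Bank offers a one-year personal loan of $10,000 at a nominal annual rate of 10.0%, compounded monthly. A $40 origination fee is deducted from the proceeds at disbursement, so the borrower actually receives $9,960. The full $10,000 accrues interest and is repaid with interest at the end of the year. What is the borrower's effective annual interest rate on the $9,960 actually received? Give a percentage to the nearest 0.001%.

Amount owed after one year: 10,000 × (1 + 0.100/12)^12 = 10,000 × 1.104713 = $11,047.13.
Effective rate on net proceeds: 11,047.13 / 9,960 − 1 = 0.109150 = 10.915%.

10.915%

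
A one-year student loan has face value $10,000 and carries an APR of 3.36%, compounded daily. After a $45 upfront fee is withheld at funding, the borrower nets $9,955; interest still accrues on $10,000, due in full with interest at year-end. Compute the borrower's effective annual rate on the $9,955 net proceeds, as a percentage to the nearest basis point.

3.88%

Amount owed after one year: 10,000 × (1 + 0.0336/365)^365 = 10,000 × 1.034169 = $10,341.69.
Effective rate on net proceeds: 10,341.69 / 9,955 − 1 = 0.038844 = 3.88%.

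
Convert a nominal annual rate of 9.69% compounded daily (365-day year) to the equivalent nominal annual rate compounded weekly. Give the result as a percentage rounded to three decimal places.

9.698%

EAR = (1 + 0.0969/365)^365 − 1 = 0.101736.
Solve (1 + r/52)^52 = 1.101736: r/52 = 1.101736^(1/52) − 1 = 0.001865, so r = 0.096977 = 9.698%.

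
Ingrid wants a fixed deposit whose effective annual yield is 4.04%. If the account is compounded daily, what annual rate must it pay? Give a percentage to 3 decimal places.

3.961%

(1 + r/365)^365 − 1 = 0.0404, so 1 + r/365 = 1.0404^(1/365).
r/365 = 0.000109, so r = 0.039607 = 3.961%.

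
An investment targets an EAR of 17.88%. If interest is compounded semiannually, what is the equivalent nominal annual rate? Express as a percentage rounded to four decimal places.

17.1451%

(1 + r/2)^2 − 1 = 0.1788, so 1 + r/2 = 1.1788^(1/2).
r/2 = 0.085726, so r = 0.171451 = 17.1451%.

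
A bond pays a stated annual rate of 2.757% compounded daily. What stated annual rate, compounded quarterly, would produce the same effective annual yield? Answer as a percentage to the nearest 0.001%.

EAR = (1 + 0.02757/365)^365 − 1 = 0.027952.
Solve (1 + r/4)^4 = 1.027952: r/4 = 1.027952^(1/4) − 1 = 0.006916, so r = 0.027664 = 2.766%.

2.766%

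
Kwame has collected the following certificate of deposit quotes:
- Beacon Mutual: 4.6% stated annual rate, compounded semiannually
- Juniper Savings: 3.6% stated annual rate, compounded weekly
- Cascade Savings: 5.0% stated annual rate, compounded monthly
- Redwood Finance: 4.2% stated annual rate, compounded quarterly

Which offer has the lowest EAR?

Beacon Mutual: (1 + 0.046/2)^2 − 1 = 4.653%
Juniper Savings: (1 + 0.036/52)^52 − 1 = 3.664%
Cascade Savings: (1 + 0.050/12)^12 − 1 = 5.116%
Redwood Finance: (1 + 0.042/4)^4 − 1 = 4.267%
The lowest effective annual rate is Juniper Savings at 3.664%.

Juniper Savings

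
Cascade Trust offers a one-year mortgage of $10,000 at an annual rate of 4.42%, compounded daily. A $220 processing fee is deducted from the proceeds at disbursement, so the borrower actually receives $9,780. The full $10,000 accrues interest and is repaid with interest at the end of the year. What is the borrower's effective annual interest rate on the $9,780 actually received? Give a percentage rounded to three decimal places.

Amount owed after one year: 10,000 × (1 + 0.0442/365)^365 = 10,000 × 1.045189 = $10,451.89.
Effective rate on net proceeds: 10,451.89 / 9,780 − 1 = 0.068700 = 6.870%.

6.870%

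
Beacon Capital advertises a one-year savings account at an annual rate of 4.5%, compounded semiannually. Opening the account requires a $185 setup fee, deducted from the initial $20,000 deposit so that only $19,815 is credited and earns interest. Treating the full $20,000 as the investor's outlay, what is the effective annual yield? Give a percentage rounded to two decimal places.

Value after one year: 19,815 × (1 + 0.045/2)^2 = 19,815 × 1.045506 = $20,716.71.
Effective yield on the $20,000 outlay: 20,716.71 / 20,000 − 1 = 0.035835 = 3.58%.

3.58%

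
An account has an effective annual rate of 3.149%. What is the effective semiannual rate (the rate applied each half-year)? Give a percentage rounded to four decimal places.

The per-half-year rate i satisfies (1 + i)^2 = 1 + 0.03149.
i = 1.03149^(1/2) − 1 = 0.0156230 = 1.5623%.

1.5623%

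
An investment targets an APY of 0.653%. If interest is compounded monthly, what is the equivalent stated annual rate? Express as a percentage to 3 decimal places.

(1 + r/12)^12 − 1 = 0.00653, so 1 + r/12 = 1.00653^(1/12).
r/12 = 0.000543, so r = 0.006511 = 0.651%.

0.651%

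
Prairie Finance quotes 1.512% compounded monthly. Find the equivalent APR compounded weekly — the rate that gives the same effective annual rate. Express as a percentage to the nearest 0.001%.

EAR = (1 + 0.01512/12)^12 − 1 = 0.015225.
Solve (1 + r/52)^52 = 1.015225: r/52 = 1.015225^(1/52) − 1 = 0.000291, so r = 0.015113 = 1.511%.

1.511%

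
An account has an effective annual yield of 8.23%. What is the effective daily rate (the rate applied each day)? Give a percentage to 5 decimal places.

0.02167%

The per-day rate i satisfies (1 + i)^365 = 1 + 0.0823.
i = 1.0823^(1/365) − 1 = 0.0002167 = 0.02167%.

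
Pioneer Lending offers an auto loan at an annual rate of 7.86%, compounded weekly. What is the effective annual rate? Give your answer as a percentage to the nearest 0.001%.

EAR = (1 + 0.0786/52)^52 − 1.
= 1.081707 − 1 = 8.171%.

8.171%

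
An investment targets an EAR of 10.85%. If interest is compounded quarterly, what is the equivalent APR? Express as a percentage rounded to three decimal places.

(1 + r/4)^4 − 1 = 0.1085, so 1 + r/4 = 1.1085^(1/4).
r/4 = 0.026086, so r = 0.104346 = 10.435%.

10.435%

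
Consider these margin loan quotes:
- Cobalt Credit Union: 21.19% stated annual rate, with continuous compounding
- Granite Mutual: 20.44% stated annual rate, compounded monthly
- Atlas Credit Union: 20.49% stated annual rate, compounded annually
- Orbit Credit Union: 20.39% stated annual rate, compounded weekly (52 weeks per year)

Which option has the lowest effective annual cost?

Atlas Credit Union

Cobalt Credit Union: e^0.2119 − 1 = 23.602%
Granite Mutual: (1 + 0.2044/12)^12 − 1 = 22.468%
Atlas Credit Union: compounded annually, EAR = 20.490%
Orbit Credit Union: (1 + 0.2039/52)^52 − 1 = 22.569%
The lowest effective annual rate is Atlas Credit Union at 20.490%.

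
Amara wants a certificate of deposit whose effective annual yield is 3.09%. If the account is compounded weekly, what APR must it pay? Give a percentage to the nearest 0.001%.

(1 + r/52)^52 − 1 = 0.0309, so 1 + r/52 = 1.0309^(1/52).
r/52 = 0.000585, so r = 0.030441 = 3.044%.

3.044%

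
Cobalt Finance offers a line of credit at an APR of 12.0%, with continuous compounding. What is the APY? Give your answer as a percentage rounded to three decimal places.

12.750%

With continuous compounding, EAR = e^0.120 − 1.
e^0.120 = 1.127497, so EAR = 0.127497 = 12.750%.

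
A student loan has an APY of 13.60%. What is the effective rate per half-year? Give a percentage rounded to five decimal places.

6.58330%

The per-half-year rate i satisfies (1 + i)^2 = 1 + 0.1360.
i = 1.1360^(1/2) − 1 = 0.0658330 = 6.58330%.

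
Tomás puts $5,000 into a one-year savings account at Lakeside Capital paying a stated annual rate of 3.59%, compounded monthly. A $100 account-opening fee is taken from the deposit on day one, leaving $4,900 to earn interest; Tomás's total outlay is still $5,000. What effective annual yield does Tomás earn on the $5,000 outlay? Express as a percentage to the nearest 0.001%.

1.577%

Value after one year: 4,900 × (1 + 0.0359/12)^12 = 4,900 × 1.036497 = $5,078.83.
Effective yield on the $5,000 outlay: 5,078.83 / 5,000 − 1 = 0.015767 = 1.577%.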